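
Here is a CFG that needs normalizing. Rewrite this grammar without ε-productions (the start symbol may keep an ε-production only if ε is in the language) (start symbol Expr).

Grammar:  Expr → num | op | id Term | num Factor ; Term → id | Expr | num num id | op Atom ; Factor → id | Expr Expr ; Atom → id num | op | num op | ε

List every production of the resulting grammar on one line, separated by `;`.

Expr → num | op | id Term | num Factor; Term → id | Expr | num num id | op Atom | op; Factor → id | Expr Expr; Atom → id num | op | num op

The nullable symbols are {Atom}.
ε ∉ L(G), so no ε-production is kept.
For each production, add variants omitting each subset of nullable occurrences: Term → op Atom gives op Atom | op.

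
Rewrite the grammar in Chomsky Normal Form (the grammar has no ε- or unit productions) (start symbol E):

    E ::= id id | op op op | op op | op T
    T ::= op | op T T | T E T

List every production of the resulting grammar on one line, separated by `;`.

Introduce a nonterminal for each terminal appearing in a rule of length ≥ 2: X1 → id, X2 → op.
Binarize each right-hand side of length ≥ 3 by chaining fresh nonterminals (Y1, Y2, …): affected rules were E → X2 X2 X2; T → X2 T T; T → T E T.

E ::= X1 X1 | X2 Y1 | X2 X2 | X2 T; T ::= op | X2 Y2 | T Y3; X1 ::= id; X2 ::= op; Y1 ::= X2 X2; Y2 ::= T T; Y3 ::= E T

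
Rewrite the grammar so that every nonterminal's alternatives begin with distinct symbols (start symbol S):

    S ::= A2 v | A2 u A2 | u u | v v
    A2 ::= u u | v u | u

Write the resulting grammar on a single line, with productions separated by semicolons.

S has alternatives sharing prefix 'A2': factor to S → A2 S' with S' → v | u A2.
A2 has alternatives sharing prefix 'u': factor to A2 → u A2' with A2' → u | ε.

S ::= u u | v v | A2 S'; A2 ::= v u | u A2'; S' ::= v | u A2; A2' ::= u | ε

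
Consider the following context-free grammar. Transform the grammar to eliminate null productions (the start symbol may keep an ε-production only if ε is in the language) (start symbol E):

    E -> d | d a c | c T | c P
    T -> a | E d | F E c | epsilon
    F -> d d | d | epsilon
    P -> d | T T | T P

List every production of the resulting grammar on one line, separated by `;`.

E -> d | d a c | c T | c | c P; T -> a | E d | F E c | E c; F -> d d | d; P -> d | T T | T | T P

The nullable symbols are {F, P, T}.
ε ∉ L(G), so no ε-production is kept.
Expand every rule over subsets of its nullable positions: E → c T gives c T | c. T → F E c gives F E c | E c. P → T T gives T T | T.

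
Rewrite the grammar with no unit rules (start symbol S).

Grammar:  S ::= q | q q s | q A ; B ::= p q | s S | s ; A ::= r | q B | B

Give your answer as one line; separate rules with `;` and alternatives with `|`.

Unit pairs: A ⇒* {B}.
For each unit pair (A, B), copy every non-unit production of B to A, then drop all unit productions.

S ::= q | q q s | q A; B ::= p q | s S | s; A ::= p q | s S | s | r | q B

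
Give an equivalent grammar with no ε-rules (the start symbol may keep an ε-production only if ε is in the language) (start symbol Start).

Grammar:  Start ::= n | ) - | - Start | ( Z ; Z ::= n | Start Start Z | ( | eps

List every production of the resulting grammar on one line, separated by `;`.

Nullable set = {Z}.
ε ∉ L(G), so no ε-production is kept.
Expand every rule over subsets of its nullable positions: Start → ( Z gives ( Z | (. Z → Start Start Z gives Start Start Z | Start Start.

Start ::= n | ) - | - Start | ( Z | (; Z ::= n | Start Start Z | Start Start | (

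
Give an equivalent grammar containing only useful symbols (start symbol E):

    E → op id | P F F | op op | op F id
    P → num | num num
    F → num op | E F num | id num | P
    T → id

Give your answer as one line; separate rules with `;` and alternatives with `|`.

Generating nonterminals: {E, F, P, T}.
Reachable from E after that: {E, F, P}.
Removed useless symbols: {T} and every production mentioning them.

E → op id | P F F | op op | op F id; P → num | num num; F → num op | E F num | id num | P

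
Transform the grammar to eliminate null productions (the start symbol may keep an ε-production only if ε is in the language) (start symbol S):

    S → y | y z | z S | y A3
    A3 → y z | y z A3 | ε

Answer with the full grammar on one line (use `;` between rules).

S → y | y z | z S | y A3; A3 → y z | y z A3

Nullable set = {A3}.
ε ∉ L(G), so no ε-production is kept.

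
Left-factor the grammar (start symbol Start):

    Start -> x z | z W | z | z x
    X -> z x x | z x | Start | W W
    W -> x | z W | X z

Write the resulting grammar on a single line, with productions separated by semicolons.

Start has alternatives sharing prefix 'z': factor to Start → z Start1 with Start1 → W | ε | x.
X has alternatives sharing prefix 'z x': factor to X → z x X1 with X1 → x | ε.

Start -> x z | z Start1; X -> Start | W W | z x X1; W -> x | z W | X z; Start1 -> W | ε | x; X1 -> x | ε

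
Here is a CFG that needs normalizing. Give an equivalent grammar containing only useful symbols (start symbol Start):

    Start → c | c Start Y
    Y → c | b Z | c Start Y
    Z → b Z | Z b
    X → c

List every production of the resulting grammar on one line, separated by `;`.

Start → c | c Start Y; Y → c | c Start Y

Generating nonterminals: {Start, X, Y}.
Reachable from Start after that: {Start, Y}.
Removed useless symbols: {X, Z} and every production mentioning them.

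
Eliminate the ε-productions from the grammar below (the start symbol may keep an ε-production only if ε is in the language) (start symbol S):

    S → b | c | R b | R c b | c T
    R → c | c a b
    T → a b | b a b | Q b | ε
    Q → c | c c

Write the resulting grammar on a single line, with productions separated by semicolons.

S → b | c | R b | R c b | c T; R → c | c a b; T → a b | b a b | Q b; Q → c | c c

Nullable set = {T}.
ε ∉ L(G), so no ε-production is kept.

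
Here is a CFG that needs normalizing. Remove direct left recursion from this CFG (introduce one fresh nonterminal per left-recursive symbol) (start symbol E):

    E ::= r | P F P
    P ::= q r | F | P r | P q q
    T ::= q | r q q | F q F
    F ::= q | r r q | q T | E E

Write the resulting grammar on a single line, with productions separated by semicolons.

Directly left-recursive nonterminal: P.
For P: α = {r, q q}, β = {q r, F}. Rewrite as P → β P' and P' → α P' | ε.

E ::= r | P F P; P ::= q r P' | F P'; T ::= q | r q q | F q F; F ::= q | r r q | q T | E E; P' ::= r P' | q q P' | ε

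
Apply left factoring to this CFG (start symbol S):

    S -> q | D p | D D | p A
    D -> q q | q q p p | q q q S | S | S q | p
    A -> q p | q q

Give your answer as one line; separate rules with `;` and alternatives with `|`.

S -> q | p A | D S'; D -> p | q q D' | S D''; A -> q A'; S' -> p | D; D' -> ε | p p | q S; D'' -> ε | q; A' -> p | q

S has alternatives sharing prefix 'D': factor to S → D S' with S' → p | D.
D has alternatives sharing prefix 'q q': factor to D → q q D' with D' → ε | p p | q S.
D has alternatives sharing prefix 'S': factor to D → S D'' with D'' → ε | q.
A has alternatives sharing prefix 'q': factor to A → q A' with A' → p | q.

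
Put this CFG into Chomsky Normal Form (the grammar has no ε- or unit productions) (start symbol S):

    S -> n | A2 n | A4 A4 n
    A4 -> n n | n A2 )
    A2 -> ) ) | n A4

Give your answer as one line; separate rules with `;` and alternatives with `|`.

S -> n | A2 X1 | A4 Y1; A4 -> X1 X1 | X1 Y2; A2 -> X2 X2 | X1 A4; X1 -> n; X2 -> ); Y1 -> A4 X1; Y2 -> A2 X2

Introduce a nonterminal for each terminal appearing in a rule of length ≥ 2: X1 → n, X2 → ).
Binarize each right-hand side of length ≥ 3 by chaining fresh nonterminals (Y1, Y2, …): affected rules were S → A4 A4 X1; A4 → X1 A2 X2.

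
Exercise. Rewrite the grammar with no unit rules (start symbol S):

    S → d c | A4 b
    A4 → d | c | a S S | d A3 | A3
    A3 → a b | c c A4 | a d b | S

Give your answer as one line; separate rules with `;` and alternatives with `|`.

S → d c | A4 b; A4 → d | c | a S S | d A3 | d c | A4 b | a b | c c A4 | a d b; A3 → d c | A4 b | a b | c c A4 | a d b

Unit pairs: A3 ⇒* {S}; A4 ⇒* {A3, S}.
For each unit pair (A, B), copy every non-unit production of B to A, then drop all unit productions.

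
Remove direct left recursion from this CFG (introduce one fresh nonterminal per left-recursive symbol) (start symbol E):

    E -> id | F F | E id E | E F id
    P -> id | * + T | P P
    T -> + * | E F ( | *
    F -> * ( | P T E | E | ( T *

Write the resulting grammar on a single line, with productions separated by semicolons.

E, P are directly left-recursive.
For E: α = {id E, F id}, β = {id, F F}. Rewrite as E → β E' and E' → α E' | ε.
For P: α = {P}, β = {id, * + T}. Rewrite as P → β P' and P' → α P' | ε.

E -> id E' | F F E'; P -> id P' | * + T P'; T -> + * | E F ( | *; F -> * ( | P T E | E | ( T *; E' -> id E E' | F id E' | ε; P' -> P P' | ε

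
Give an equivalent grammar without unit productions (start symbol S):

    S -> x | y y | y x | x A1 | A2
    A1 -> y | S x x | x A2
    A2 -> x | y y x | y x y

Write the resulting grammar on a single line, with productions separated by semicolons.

Unit pairs: S ⇒* {A2}.
For each unit pair (A, B), copy every non-unit production of B to A, then drop all unit productions.

S -> x | y y x | y x y | y y | y x | x A1; A1 -> y | S x x | x A2; A2 -> x | y y x | y x y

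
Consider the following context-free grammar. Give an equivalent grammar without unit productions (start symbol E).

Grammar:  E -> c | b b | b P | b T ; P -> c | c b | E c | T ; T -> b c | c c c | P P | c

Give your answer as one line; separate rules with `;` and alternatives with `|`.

Unit pairs: P ⇒* {T}.
For each unit pair (A, B), copy every non-unit production of B to A, then drop all unit productions.

E -> c | b b | b P | b T; P -> c | c b | E c | b c | c c c | P P; T -> b c | c c c | P P | c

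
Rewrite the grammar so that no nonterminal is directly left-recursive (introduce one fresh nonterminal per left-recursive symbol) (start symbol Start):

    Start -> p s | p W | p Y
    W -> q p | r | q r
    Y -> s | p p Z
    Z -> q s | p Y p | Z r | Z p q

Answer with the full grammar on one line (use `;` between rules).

Directly left-recursive nonterminal: Z.
For Z: α = {r, p q}, β = {q s, p Y p}. Rewrite as Z → β Z1 and Z1 → α Z1 | ε.

Start -> p s | p W | p Y; W -> q p | r | q r; Y -> s | p p Z; Z -> q s Z1 | p Y p Z1; Z1 -> r Z1 | p q Z1 | ε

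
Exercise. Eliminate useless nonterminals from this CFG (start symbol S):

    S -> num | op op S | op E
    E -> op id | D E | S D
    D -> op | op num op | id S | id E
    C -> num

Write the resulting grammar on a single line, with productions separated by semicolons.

Generating nonterminals: {C, D, E, S}.
Reachable from S after that: {D, E, S}.
Removed useless symbols: {C} and every production mentioning them.

S -> num | op op S | op E; E -> op id | D E | S D; D -> op | op num op | id S | id E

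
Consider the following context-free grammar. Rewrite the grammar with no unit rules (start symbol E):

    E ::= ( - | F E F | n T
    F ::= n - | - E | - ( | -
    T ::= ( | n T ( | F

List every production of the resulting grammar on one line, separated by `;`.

E ::= ( - | F E F | n T; F ::= n - | - E | - ( | -; T ::= n - | - E | - ( | - | ( | n T (

Unit pairs: T ⇒* {F}.
For every A with A ⇒* B via unit rules, add B's non-unit alternatives to A; then delete every rule of the form X → Y.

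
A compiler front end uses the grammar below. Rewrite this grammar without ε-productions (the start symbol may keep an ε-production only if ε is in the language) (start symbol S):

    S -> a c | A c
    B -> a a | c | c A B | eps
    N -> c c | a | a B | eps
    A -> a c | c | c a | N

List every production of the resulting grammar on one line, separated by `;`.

S -> a c | A c | c; B -> a a | c | c A B | c A | c B; N -> c c | a | a B; A -> a c | c | c a | N

Nullable set = {A, B, N}.
ε ∉ L(G), so no ε-production is kept.
Add the nullable-subset variants: S → A c gives A c | c. B → c A B gives c A B | c A | c B.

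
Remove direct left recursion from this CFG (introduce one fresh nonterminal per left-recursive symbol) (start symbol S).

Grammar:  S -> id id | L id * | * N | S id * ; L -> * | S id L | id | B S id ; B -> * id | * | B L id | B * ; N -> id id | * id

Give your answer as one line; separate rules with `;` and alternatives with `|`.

Left recursion appears on S, B.
For S: α = {id *}, β = {id id, L id *, * N}. Rewrite as S → β S' and S' → α S' | ε.
For B: α = {L id, *}, β = {* id, *}. Rewrite as B → β B' and B' → α B' | ε.

S -> id id S' | L id * S' | * N S'; L -> * | S id L | id | B S id; B -> * id B' | * B'; N -> id id | * id; S' -> id * S' | ε; B' -> L id B' | * B' | ε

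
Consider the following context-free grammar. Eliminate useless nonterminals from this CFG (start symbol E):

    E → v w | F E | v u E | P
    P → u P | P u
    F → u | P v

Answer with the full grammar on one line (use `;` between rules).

Generating nonterminals: {E, F}.
Reachable from E after that: {E, F}.
Removed useless symbols: {P} and every production mentioning them.

E → v w | F E | v u E; F → u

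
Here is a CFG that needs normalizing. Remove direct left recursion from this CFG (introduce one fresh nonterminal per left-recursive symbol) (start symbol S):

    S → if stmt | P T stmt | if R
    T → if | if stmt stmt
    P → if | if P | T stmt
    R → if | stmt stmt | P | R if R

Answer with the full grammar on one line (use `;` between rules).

Left recursion appears on R.
For R: α = {if R}, β = {if, stmt stmt, P}. Rewrite as R → β R' and R' → α R' | ε.

S → if stmt | P T stmt | if R; T → if | if stmt stmt; P → if | if P | T stmt; R → if R' | stmt stmt R' | P R'; R' → if R R' | epsilon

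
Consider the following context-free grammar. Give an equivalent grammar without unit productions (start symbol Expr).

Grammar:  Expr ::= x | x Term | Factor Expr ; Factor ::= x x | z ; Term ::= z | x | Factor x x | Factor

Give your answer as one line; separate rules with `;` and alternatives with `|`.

Expr ::= x | x Term | Factor Expr; Factor ::= x x | z; Term ::= z | x | Factor x x | x x

Unit pairs: Term ⇒* {Factor}.
For each unit pair (A, B), copy every non-unit production of B to A, then drop all unit productions.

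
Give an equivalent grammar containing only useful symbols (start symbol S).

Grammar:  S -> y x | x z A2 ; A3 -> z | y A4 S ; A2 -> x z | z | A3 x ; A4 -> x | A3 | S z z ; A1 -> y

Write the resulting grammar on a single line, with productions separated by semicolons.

Generating nonterminals: {A1, A2, A3, A4, S}.
Reachable from S after that: {A2, A3, A4, S}.
Removed useless symbols: {A1} and every production mentioning them.

S -> y x | x z A2; A3 -> z | y A4 S; A2 -> x z | z | A3 x; A4 -> x | A3 | S z z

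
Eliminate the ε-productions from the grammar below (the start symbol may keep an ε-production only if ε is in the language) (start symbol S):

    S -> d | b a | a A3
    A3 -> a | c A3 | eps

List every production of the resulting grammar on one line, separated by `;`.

The nullable symbols are {A3}.
ε ∉ L(G), so no ε-production is kept.
For each production, add variants omitting each subset of nullable occurrences: S → a A3 gives a A3 | a. A3 → c A3 gives c A3 | c.

S -> d | b a | a A3 | a; A3 -> a | c A3 | c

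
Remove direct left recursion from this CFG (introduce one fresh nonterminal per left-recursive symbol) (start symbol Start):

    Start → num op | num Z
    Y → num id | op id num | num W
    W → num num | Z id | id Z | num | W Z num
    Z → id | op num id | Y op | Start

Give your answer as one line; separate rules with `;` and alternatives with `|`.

W is directly left-recursive.
For W: α = {Z num}, β = {num num, Z id, id Z, num}. Rewrite as W → β W1 and W1 → α W1 | ε.

Start → num op | num Z; Y → num id | op id num | num W; W → num num W1 | Z id W1 | id Z W1 | num W1; Z → id | op num id | Y op | Start; W1 → Z num W1 | epsilon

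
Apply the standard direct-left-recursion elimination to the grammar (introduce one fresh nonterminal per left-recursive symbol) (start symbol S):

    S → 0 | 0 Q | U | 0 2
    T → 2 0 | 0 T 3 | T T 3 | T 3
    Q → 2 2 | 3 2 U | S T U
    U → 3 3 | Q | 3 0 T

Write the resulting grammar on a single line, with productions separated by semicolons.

Left recursion appears on T.
For T: α = {T 3, 3}, β = {2 0, 0 T 3}. Rewrite as T → β T' and T' → α T' | ε.

S → 0 | 0 Q | U | 0 2; T → 2 0 T' | 0 T 3 T'; Q → 2 2 | 3 2 U | S T U; U → 3 3 | Q | 3 0 T; T' → T 3 T' | 3 T' | epsilon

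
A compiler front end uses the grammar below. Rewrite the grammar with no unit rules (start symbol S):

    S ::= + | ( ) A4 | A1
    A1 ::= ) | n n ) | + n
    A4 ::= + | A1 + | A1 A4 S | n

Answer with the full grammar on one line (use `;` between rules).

S ::= ) | n n ) | + n | + | ( ) A4; A1 ::= ) | n n ) | + n; A4 ::= + | A1 + | A1 A4 S | n

Unit pairs: S ⇒* {A1}.
For each unit pair (A, B), copy every non-unit production of B to A, then drop all unit productions.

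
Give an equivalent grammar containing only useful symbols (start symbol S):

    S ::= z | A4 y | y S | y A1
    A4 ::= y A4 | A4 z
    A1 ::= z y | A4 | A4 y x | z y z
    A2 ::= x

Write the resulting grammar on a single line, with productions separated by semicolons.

Generating nonterminals: {A1, A2, S}.
Reachable from S after that: {A1, S}.
Removed useless symbols: {A2, A4} and every production mentioning them.

S ::= z | y S | y A1; A1 ::= z y | z y z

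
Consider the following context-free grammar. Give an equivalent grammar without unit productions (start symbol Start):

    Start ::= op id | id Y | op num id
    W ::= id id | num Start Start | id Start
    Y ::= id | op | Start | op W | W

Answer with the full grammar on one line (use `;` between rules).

Start ::= op id | id Y | op num id; W ::= id id | num Start Start | id Start; Y ::= op id | id Y | op num id | id id | num Start Start | id Start | id | op | op W

Unit pairs: Y ⇒* {Start, W}.
For each unit pair (A, B), copy every non-unit production of B to A, then drop all unit productions.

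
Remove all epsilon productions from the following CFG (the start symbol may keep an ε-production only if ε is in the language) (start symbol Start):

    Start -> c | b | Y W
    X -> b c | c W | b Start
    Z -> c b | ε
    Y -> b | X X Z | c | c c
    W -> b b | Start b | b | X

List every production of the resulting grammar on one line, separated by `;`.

Start -> c | b | Y W; X -> b c | c W | b Start; Z -> c b; Y -> b | X X Z | X X | c | c c; W -> b b | Start b | b | X

The nullable symbols are {Z}.
ε ∉ L(G), so no ε-production is kept.
Add the nullable-subset variants: Y → X X Z gives X X Z | X X.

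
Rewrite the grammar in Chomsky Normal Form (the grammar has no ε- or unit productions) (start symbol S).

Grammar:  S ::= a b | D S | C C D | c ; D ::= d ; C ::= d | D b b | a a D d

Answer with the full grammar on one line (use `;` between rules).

S ::= X1 X2 | D S | C Y1 | c; D ::= d; C ::= d | D Y2 | X1 Y3; X1 ::= a; X2 ::= b; X3 ::= d; Y1 ::= C D; Y2 ::= X2 X2; Y3 ::= X1 Y4; Y4 ::= D X3

Introduce a nonterminal for each terminal appearing in a rule of length ≥ 2: X1 → a, X2 → b, X3 → d.
Binarize each right-hand side of length ≥ 3 by chaining fresh nonterminals (Y1, Y2, …): affected rules were S → C C D; C → D X2 X2; C → X1 X1 D X3.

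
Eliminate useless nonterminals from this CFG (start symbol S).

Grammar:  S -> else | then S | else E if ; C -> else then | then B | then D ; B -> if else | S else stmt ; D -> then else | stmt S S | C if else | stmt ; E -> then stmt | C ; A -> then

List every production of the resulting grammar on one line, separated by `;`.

S -> else | then S | else E if; C -> else then | then B | then D; B -> if else | S else stmt; D -> then else | stmt S S | C if else | stmt; E -> then stmt | C

Generating nonterminals: {A, B, C, D, E, S}.
Reachable from S after that: {B, C, D, E, S}.
Removed useless symbols: {A} and every production mentioning them.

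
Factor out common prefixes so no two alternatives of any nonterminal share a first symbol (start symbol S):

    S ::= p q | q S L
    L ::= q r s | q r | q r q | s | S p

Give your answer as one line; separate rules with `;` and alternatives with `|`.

L has alternatives sharing prefix 'q r': factor to L → q r L' with L' → s | ε | q.

S ::= p q | q S L; L ::= s | S p | q r L'; L' ::= s | ε | q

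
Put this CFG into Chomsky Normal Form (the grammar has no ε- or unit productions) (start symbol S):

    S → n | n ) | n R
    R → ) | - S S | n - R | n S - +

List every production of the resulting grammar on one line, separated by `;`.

S → n | X1 X2 | X1 R; R → ) | X3 Y1 | X1 Y2 | X1 Y3; X1 → n; X2 → ); X3 → -; X4 → +; Y1 → S S; Y2 → X3 R; Y3 → S Y4; Y4 → X3 X4

Introduce a nonterminal for each terminal appearing in a rule of length ≥ 2: X1 → n, X2 → ), X3 → -, X4 → +.
Binarize each right-hand side of length ≥ 3 by chaining fresh nonterminals (Y1, Y2, …): affected rules were R → X3 S S; R → X1 X3 R; R → X1 S X3 X4.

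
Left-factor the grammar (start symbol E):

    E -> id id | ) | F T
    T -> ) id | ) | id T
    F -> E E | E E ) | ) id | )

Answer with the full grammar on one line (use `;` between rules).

E -> id id | ) | F T; T -> id T | ) T'; F -> E E F' | ) F''; T' -> id | ε; F' -> ε | ); F'' -> id | ε

T has alternatives sharing prefix ')': factor to T → ) T' with T' → id | ε.
F has alternatives sharing prefix 'E E': factor to F → E E F' with F' → ε | ).
F has alternatives sharing prefix ')': factor to F → ) F'' with F'' → id | ε.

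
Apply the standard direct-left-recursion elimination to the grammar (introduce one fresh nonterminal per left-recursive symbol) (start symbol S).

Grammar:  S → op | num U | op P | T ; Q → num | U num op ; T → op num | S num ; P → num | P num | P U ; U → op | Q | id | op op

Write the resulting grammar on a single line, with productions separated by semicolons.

Left recursion appears on P.
For P: α = {num, U}, β = {num}. Rewrite as P → β P' and P' → α P' | ε.

S → op | num U | op P | T; Q → num | U num op; T → op num | S num; P → num P'; U → op | Q | id | op op; P' → num P' | U P' | ε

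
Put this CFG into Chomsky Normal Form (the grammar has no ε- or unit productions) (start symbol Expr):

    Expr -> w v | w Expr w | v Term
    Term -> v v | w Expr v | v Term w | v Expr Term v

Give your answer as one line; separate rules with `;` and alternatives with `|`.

Expr -> X1 X2 | X1 Y1 | X2 Term; Term -> X2 X2 | X1 Y2 | X2 Y3 | X2 Y4; X1 -> w; X2 -> v; Y1 -> Expr X1; Y2 -> Expr X2; Y3 -> Term X1; Y4 -> Expr Y5; Y5 -> Term X2

Introduce a nonterminal for each terminal appearing in a rule of length ≥ 2: X1 → w, X2 → v.
Binarize each right-hand side of length ≥ 3 by chaining fresh nonterminals (Y1, Y2, …): affected rules were Expr → X1 Expr X1; Term → X1 Expr X2; Term → X2 Term X1; Term → X2 Expr Term X2.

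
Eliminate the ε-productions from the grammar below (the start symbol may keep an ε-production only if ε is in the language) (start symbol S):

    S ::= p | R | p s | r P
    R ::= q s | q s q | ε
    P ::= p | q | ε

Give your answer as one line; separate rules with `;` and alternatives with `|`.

The nullable symbols are {P, R, S}.
ε ∈ L(G) since S is nullable, so keep S → ε.
For each production, add variants omitting each subset of nullable occurrences: S → r P gives r P | r.

S ::= p | R | p s | r P | r | ε; R ::= q s | q s q; P ::= p | q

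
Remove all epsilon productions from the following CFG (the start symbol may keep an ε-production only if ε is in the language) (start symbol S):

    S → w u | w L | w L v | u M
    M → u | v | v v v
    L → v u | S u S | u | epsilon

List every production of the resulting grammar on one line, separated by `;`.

S → w u | w L | w | w L v | w v | u M; M → u | v | v v v; L → v u | S u S | u

Nullable nonterminals: {L}.
ε ∉ L(G), so no ε-production is kept.
For each production, add variants omitting each subset of nullable occurrences: S → w L gives w L | w. S → w L v gives w L v | w v.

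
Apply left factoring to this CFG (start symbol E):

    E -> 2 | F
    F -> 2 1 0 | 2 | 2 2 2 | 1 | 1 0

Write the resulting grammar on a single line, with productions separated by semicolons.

E -> 2 | F; F -> 2 F' | 1 F''; F' -> 1 0 | ε | 2 2; F'' -> ε | 0

F has alternatives sharing prefix '2': factor to F → 2 F' with F' → 1 0 | ε | 2 2.
F has alternatives sharing prefix '1': factor to F → 1 F'' with F'' → ε | 0.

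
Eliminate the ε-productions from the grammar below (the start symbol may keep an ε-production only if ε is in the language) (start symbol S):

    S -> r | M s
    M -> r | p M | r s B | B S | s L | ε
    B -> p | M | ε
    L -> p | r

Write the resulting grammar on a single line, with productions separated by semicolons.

The nullable symbols are {B, M}.
ε ∉ L(G), so no ε-production is kept.
Add the nullable-subset variants: S → M s gives M s | s. M → p M gives p M | p. M → r s B gives r s B | r s. M → B S gives B S | S.

S -> r | M s | s; M -> r | p M | p | r s B | r s | B S | S | s L; B -> p | M; L -> p | r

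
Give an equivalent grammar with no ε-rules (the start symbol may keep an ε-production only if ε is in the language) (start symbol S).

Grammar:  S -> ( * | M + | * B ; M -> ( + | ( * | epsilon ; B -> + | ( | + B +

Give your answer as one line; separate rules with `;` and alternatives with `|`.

Nullable nonterminals: {M}.
ε ∉ L(G), so no ε-production is kept.
Add the nullable-subset variants: S → M + gives M + | +.

S -> ( * | M + | + | * B; M -> ( + | ( *; B -> + | ( | + B +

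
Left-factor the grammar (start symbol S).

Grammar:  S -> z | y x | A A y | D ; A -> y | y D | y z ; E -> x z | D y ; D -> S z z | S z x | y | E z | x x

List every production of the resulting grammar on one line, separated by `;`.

S -> z | y x | A A y | D; A -> y A'; E -> x z | D y; D -> y | E z | x x | S z D'; A' -> epsilon | D | z; D' -> z | x

A has alternatives sharing prefix 'y': factor to A → y A' with A' → ε | D | z.
D has alternatives sharing prefix 'S z': factor to D → S z D' with D' → z | x.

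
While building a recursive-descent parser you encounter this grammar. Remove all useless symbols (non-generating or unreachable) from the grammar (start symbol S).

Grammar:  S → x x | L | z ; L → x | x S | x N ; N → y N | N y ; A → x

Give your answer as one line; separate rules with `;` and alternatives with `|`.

S → x x | L | z; L → x | x S

Generating nonterminals: {A, L, S}.
Reachable from S after that: {L, S}.
Removed useless symbols: {A, N} and every production mentioning them.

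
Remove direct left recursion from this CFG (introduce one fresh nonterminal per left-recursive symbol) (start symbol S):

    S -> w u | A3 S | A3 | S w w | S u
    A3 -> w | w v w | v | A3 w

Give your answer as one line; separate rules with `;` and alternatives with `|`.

Directly left-recursive nonterminals: S, A3.
For S: α = {w w, u}, β = {w u, A3 S, A3}. Rewrite as S → β S' and S' → α S' | ε.
For A3: α = {w}, β = {w, w v w, v}. Rewrite as A3 → β A3' and A3' → α A3' | ε.

S -> w u S' | A3 S S' | A3 S'; A3 -> w A3' | w v w A3' | v A3'; S' -> w w S' | u S' | ε; A3' -> w A3' | ε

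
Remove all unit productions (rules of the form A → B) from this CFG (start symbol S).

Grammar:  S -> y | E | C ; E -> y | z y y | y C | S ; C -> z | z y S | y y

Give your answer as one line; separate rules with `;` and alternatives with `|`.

S -> y | z y y | y C | z | z y S | y y; E -> y | z y y | y C | z | z y S | y y; C -> z | z y S | y y

Unit pairs: E ⇒* {C, S}; S ⇒* {C, E}.
Replace each nonterminal's rules with the union of the non-unit rules of every nonterminal it unit-derives.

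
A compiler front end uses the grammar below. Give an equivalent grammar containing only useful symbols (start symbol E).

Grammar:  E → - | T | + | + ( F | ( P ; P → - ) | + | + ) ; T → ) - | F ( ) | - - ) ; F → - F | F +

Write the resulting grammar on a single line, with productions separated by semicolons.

E → - | T | + | ( P; P → - ) | + | + ); T → ) - | - - )

Generating nonterminals: {E, P, T}.
Reachable from E after that: {E, P, T}.
Removed useless symbols: {F} and every production mentioning them.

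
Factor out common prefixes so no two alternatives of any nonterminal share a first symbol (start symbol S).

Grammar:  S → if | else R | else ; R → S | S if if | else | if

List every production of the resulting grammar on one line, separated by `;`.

S has alternatives sharing prefix 'else': factor to S → else S' with S' → R | ε.
R has alternatives sharing prefix 'S': factor to R → S R' with R' → ε | if if.

S → if | else S'; R → else | if | S R'; S' → R | eps; R' → eps | if if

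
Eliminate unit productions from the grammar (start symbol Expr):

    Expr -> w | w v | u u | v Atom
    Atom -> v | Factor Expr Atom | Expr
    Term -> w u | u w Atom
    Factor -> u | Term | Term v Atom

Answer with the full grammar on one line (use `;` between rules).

Unit pairs: Atom ⇒* {Expr}; Factor ⇒* {Term}.
For every A with A ⇒* B via unit rules, add B's non-unit alternatives to A; then delete every rule of the form X → Y.

Expr -> w | w v | u u | v Atom; Atom -> v | Factor Expr Atom | w | w v | u u | v Atom; Term -> w u | u w Atom; Factor -> w u | u w Atom | u | Term v Atom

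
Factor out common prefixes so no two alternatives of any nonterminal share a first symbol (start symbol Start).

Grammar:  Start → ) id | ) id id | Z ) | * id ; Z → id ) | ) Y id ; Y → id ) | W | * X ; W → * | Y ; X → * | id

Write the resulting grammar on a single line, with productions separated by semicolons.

Start → Z ) | * id | ) id Start1; Z → id ) | ) Y id; Y → id ) | W | * X; W → * | Y; X → * | id; Start1 → eps | id

Start has alternatives sharing prefix ') id': factor to Start → ) id Start1 with Start1 → ε | id.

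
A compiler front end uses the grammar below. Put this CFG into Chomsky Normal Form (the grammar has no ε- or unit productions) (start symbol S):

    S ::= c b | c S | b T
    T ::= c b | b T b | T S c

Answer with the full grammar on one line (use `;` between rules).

Introduce a nonterminal for each terminal appearing in a rule of length ≥ 2: X1 → c, X2 → b.
Binarize each right-hand side of length ≥ 3 by chaining fresh nonterminals (Y1, Y2, …): affected rules were T → X2 T X2; T → T S X1.

S ::= X1 X2 | X1 S | X2 T; T ::= X1 X2 | X2 Y1 | T Y2; X1 ::= c; X2 ::= b; Y1 ::= T X2; Y2 ::= S X1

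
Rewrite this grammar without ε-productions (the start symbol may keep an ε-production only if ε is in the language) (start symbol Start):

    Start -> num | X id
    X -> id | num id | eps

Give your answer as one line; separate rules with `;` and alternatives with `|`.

Start -> num | X id | id; X -> id | num id

The nullable symbols are {X}.
ε ∉ L(G), so no ε-production is kept.
Add the nullable-subset variants: Start → X id gives X id | id.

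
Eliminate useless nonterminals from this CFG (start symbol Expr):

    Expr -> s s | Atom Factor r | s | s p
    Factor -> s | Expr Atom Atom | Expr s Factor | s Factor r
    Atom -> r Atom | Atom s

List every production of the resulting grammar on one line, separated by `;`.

Generating nonterminals: {Expr, Factor}.
Reachable from Expr after that: {Expr}.
Removed useless symbols: {Atom, Factor} and every production mentioning them.

Expr -> s s | s | s p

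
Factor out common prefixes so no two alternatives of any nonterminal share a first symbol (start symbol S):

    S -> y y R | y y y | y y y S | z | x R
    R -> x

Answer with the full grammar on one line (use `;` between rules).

S has alternatives sharing prefix 'y y': factor to S → y y S' with S' → R | y | y S.
S' has alternatives sharing prefix 'y': factor to S' → y S'' with S'' → ε | S.

S -> z | x R | y y S'; R -> x; S' -> R | y S''; S'' -> ε | S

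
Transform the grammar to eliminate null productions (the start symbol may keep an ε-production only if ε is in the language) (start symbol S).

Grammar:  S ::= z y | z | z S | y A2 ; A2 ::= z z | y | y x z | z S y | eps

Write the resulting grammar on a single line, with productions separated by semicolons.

S ::= z y | z | z S | y A2 | y; A2 ::= z z | y | y x z | z S y

The nullable symbols are {A2}.
ε ∉ L(G), so no ε-production is kept.
Add the nullable-subset variants: S → y A2 gives y A2 | y.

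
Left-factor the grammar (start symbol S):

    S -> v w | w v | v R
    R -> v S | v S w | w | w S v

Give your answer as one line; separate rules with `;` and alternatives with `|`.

S has alternatives sharing prefix 'v': factor to S → v S' with S' → w | R.
R has alternatives sharing prefix 'v S': factor to R → v S R' with R' → ε | w.
R has alternatives sharing prefix 'w': factor to R → w R'' with R'' → ε | S v.

S -> w v | v S'; R -> v S R' | w R''; S' -> w | R; R' -> eps | w; R'' -> eps | S v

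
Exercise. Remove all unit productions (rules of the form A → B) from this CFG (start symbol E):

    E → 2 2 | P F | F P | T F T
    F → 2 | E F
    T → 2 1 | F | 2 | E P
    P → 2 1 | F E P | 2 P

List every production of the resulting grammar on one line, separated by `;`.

Unit pairs: T ⇒* {F}.
For every A with A ⇒* B via unit rules, add B's non-unit alternatives to A; then delete every rule of the form X → Y.

E → 2 2 | P F | F P | T F T; F → 2 | E F; T → 2 | E F | 2 1 | E P; P → 2 1 | F E P | 2 P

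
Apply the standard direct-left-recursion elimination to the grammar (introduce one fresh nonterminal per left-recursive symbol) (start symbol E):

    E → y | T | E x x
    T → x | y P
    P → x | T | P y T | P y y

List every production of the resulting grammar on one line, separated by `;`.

Left recursion appears on E, P.
For E: α = {x x}, β = {y, T}. Rewrite as E → β E' and E' → α E' | ε.
For P: α = {y T, y y}, β = {x, T}. Rewrite as P → β P' and P' → α P' | ε.

E → y E' | T E'; T → x | y P; P → x P' | T P'; E' → x x E' | ε; P' → y T P' | y y P' | ε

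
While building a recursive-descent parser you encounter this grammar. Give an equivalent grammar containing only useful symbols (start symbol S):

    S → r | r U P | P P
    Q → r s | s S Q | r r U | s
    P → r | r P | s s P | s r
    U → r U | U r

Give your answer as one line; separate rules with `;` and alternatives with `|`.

S → r | P P; P → r | r P | s s P | s r

Generating nonterminals: {P, Q, S}.
Reachable from S after that: {P, S}.
Removed useless symbols: {Q, U} and every production mentioning them.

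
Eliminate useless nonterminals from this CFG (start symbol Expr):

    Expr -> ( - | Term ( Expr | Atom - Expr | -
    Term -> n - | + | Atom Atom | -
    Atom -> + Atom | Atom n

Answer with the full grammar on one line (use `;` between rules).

Expr -> ( - | Term ( Expr | -; Term -> n - | + | -

Generating nonterminals: {Expr, Term}.
Reachable from Expr after that: {Expr, Term}.
Removed useless symbols: {Atom} and every production mentioning them.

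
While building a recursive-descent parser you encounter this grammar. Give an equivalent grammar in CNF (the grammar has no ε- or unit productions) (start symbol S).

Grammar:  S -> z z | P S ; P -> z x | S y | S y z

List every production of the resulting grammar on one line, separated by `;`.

Introduce a nonterminal for each terminal appearing in a rule of length ≥ 2: X1 → z, X2 → x, X3 → y.
Binarize each right-hand side of length ≥ 3 by chaining fresh nonterminals (Y1, Y2, …): affected rules were P → S X3 X1.

S -> X1 X1 | P S; P -> X1 X2 | S X3 | S Y1; X1 -> z; X2 -> x; X3 -> y; Y1 -> X3 X1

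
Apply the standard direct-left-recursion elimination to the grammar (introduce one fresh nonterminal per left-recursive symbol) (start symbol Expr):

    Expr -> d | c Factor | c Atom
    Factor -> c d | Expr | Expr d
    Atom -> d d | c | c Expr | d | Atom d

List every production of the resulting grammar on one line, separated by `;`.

Expr -> d | c Factor | c Atom; Factor -> c d | Expr | Expr d; Atom -> d d Atom1 | c Atom1 | c Expr Atom1 | d Atom1; Atom1 -> d Atom1 | ε

Directly left-recursive nonterminal: Atom.
For Atom: α = {d}, β = {d d, c, c Expr, d}. Rewrite as Atom → β Atom1 and Atom1 → α Atom1 | ε.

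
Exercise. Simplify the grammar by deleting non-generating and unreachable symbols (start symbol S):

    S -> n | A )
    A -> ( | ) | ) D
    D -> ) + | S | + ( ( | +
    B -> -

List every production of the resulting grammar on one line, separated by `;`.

Generating nonterminals: {A, B, D, S}.
Reachable from S after that: {A, D, S}.
Removed useless symbols: {B} and every production mentioning them.

S -> n | A ); A -> ( | ) | ) D; D -> ) + | S | + ( ( | +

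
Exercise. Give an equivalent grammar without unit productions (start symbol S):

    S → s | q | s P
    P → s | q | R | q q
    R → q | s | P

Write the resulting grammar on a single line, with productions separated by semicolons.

S → s | q | s P; P → s | q | q q; R → s | q | q q

Unit pairs: P ⇒* {R}; R ⇒* {P}.
Replace each nonterminal's rules with the union of the non-unit rules of every nonterminal it unit-derives.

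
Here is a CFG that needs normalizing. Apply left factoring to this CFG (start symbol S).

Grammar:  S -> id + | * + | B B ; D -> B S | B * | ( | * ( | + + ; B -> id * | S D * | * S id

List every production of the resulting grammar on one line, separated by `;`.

S -> id + | * + | B B; D -> ( | * ( | + + | B D'; B -> id * | S D * | * S id; D' -> S | *

D has alternatives sharing prefix 'B': factor to D → B D' with D' → S | *.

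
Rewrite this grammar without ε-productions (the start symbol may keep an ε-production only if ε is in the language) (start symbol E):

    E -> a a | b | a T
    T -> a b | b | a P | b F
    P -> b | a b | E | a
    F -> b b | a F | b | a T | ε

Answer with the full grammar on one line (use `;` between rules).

E -> a a | b | a T; T -> a b | b | a P | b F; P -> b | a b | E | a; F -> b b | a F | a | b | a T

The nullable symbols are {F}.
ε ∉ L(G), so no ε-production is kept.
Add the nullable-subset variants: F → a F gives a F | a.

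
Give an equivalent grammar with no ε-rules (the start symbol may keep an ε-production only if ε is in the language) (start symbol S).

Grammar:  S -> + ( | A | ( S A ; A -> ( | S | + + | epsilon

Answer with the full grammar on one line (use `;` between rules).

The nullable symbols are {A, S}.
ε ∈ L(G) since S is nullable, so keep S → ε.
Expand every rule over subsets of its nullable positions: S → ( S A gives ( S A | ( S | ( A | (.

S -> + ( | A | ( S A | ( S | ( A | ( | ε; A -> ( | S | + +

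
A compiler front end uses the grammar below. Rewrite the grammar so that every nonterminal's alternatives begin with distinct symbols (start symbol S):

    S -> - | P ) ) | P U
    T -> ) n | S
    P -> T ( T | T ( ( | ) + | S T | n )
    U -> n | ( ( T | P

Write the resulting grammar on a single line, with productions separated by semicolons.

S has alternatives sharing prefix 'P': factor to S → P S' with S' → ) ) | U.
P has alternatives sharing prefix 'T (': factor to P → T ( P' with P' → T | (.

S -> - | P S'; T -> ) n | S; P -> ) + | S T | n ) | T ( P'; U -> n | ( ( T | P; S' -> ) ) | U; P' -> T | (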